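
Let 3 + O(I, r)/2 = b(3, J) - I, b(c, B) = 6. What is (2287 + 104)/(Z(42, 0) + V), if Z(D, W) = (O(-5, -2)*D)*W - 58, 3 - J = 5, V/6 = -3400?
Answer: -2391/20458 ≈ -0.11687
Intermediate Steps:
V = -20400 (V = 6*(-3400) = -20400)
J = -2 (J = 3 - 1*5 = 3 - 5 = -2)
O(I, r) = 6 - 2*I (O(I, r) = -6 + 2*(6 - I) = -6 + (12 - 2*I) = 6 - 2*I)
Z(D, W) = -58 + 16*D*W (Z(D, W) = ((6 - 2*(-5))*D)*W - 58 = ((6 + 10)*D)*W - 58 = (16*D)*W - 58 = 16*D*W - 58 = -58 + 16*D*W)
(2287 + 104)/(Z(42, 0) + V) = (2287 + 104)/((-58 + 16*42*0) - 20400) = 2391/((-58 + 0) - 20400) = 2391/(-58 - 20400) = 2391/(-20458) = 2391*(-1/20458) = -2391/20458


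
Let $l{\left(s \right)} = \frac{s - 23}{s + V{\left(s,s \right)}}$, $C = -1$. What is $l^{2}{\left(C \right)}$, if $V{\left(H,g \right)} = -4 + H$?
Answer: $16$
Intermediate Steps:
$l{\left(s \right)} = \frac{-23 + s}{-4 + 2 s}$ ($l{\left(s \right)} = \frac{s - 23}{s + \left(-4 + s\right)} = \frac{-23 + s}{-4 + 2 s}$)
$l^{2}{\left(C \right)} = \left(\frac{-23 - 1}{2 \left(-2 - 1\right)}\right)^{2} = \left(\frac{1}{2} \frac{1}{-3} \left(-24\right)\right)^{2} = \left(\frac{1}{2} \left(- \frac{1}{3}\right) \left(-24\right)\right)^{2} = 4^{2} = 16$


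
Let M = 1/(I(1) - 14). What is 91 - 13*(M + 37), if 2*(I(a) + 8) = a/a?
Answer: -16744/43 ≈ -389.40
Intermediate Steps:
I(a) = -15/2 (I(a) = -8 + (a/a)/2 = -8 + (½)*1 = -8 + ½ = -15/2)
M = -2/43 (M = 1/(-15/2 - 14) = 1/(-43/2) = -2/43 ≈ -0.046512)
91 - 13*(M + 37) = 91 - 13*(-2/43 + 37) = 91 - 13*1589/43 = 91 - 20657/43 = -16744/43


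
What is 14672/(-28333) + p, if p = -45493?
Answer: -1288967841/28333 ≈ -45494.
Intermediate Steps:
14672/(-28333) + p = 14672/(-28333) - 45493 = 14672*(-1/28333) - 45493 = -14672/28333 - 45493 = -1288967841/28333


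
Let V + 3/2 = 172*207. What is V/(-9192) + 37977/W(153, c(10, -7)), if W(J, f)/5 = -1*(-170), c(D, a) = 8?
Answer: 106274153/2604400 ≈ 40.806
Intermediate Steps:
V = 71205/2 (V = -3/2 + 172*207 = -3/2 + 35604 = 71205/2 ≈ 35603.)
W(J, f) = 850 (W(J, f) = 5*(-1*(-170)) = 5*170 = 850)
V/(-9192) + 37977/W(153, c(10, -7)) = (71205/2)/(-9192) + 37977/850 = (71205/2)*(-1/9192) + 37977*(1/850) = -23735/6128 + 37977/850 = 106274153/2604400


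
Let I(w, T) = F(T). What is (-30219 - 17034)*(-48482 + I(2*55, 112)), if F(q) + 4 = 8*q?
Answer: 2248770270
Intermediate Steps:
F(q) = -4 + 8*q
I(w, T) = -4 + 8*T
(-30219 - 17034)*(-48482 + I(2*55, 112)) = (-30219 - 17034)*(-48482 + (-4 + 8*112)) = -47253*(-48482 + (-4 + 896)) = -47253*(-48482 + 892) = -47253*(-47590) = 2248770270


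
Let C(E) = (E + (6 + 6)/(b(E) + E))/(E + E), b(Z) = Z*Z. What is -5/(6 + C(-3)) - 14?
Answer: -548/37 ≈ -14.811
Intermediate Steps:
b(Z) = Z**2
C(E) = (E + 12/(E + E**2))/(2*E) (C(E) = (E + (6 + 6)/(E**2 + E))/(E + E) = (E + 12/(E + E**2))/((2*E)) = (E + 12/(E + E**2))*(1/(2*E)) = (E + 12/(E + E**2))/(2*E))
-5/(6 + C(-3)) - 14 = -5/(6 + (1/2)*(12 + (-3)**2 + (-3)**3)/((-3)**2*(1 - 3))) - 14 = -5/(6 + (1/2)*(1/9)*(12 + 9 - 27)/(-2)) - 14 = -5/(6 + (1/2)*(1/9)*(-1/2)*(-6)) - 14 = -5/(6 + 1/6) - 14 = -5/(37/6) - 14 = (6/37)*(-5) - 14 = -30/37 - 14 = -548/37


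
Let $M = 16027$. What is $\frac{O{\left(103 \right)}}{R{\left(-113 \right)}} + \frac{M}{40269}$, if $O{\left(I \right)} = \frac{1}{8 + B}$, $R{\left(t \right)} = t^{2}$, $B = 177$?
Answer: $\frac{1221292304}{3068582235} \approx 0.398$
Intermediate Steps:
$O{\left(I \right)} = \frac{1}{185}$ ($O{\left(I \right)} = \frac{1}{8 + 177} = \frac{1}{185}$)
$\frac{O{\left(103 \right)}}{R{\left(-113 \right)}} + \frac{M}{40269} = \frac{1}{185 \left(-113\right)^{2}} + \frac{16027}{40269} = \frac{1}{185 \cdot 12769} + 16027 \cdot \frac{1}{40269} = \frac{1}{185} \cdot \frac{1}{12769} + \frac{517}{1299} = \frac{1}{2362265} + \frac{517}{1299} = \frac{1221292304}{3068582235}$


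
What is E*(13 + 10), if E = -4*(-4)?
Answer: 368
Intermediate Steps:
E = 16
E*(13 + 10) = 16*(13 + 10) = 16*23 = 368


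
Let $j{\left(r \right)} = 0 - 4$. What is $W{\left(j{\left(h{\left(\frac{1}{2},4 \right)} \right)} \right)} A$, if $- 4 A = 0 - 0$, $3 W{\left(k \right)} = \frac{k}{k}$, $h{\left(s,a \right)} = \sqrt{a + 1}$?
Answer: $0$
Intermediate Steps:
$h{\left(s,a \right)} = \sqrt{1 + a}$
$j{\left(r \right)} = -4$ ($j{\left(r \right)} = 0 - 4 = -4$)
$W{\left(k \right)} = \frac{1}{3}$ ($W{\left(k \right)} = \frac{k \frac{1}{k}}{3} = \frac{1}{3} \cdot 1 = \frac{1}{3}$)
$A = 0$ ($A = - \frac{0 - 0}{4} = - \frac{0 + 0}{4} = \left(- \frac{1}{4}\right) 0 = 0$)
$W{\left(j{\left(h{\left(\frac{1}{2},4 \right)} \right)} \right)} A = \frac{1}{3} \cdot 0 = 0$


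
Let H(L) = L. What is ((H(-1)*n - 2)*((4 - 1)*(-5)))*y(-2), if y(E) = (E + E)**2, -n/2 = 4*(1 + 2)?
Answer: -5280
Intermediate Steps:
n = -24 (n = -8*(1 + 2) = -8*3 = -2*12 = -24)
y(E) = 4*E**2 (y(E) = (2*E)**2 = 4*E**2)
((H(-1)*n - 2)*((4 - 1)*(-5)))*y(-2) = ((-1*(-24) - 2)*((4 - 1)*(-5)))*(4*(-2)**2) = ((24 - 2)*(3*(-5)))*(4*4) = (22*(-15))*16 = -330*16 = -5280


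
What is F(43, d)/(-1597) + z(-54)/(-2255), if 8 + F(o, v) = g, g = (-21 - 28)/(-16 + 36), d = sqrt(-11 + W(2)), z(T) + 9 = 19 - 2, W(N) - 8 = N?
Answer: 8631/2880988 ≈ 0.0029958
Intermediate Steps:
W(N) = 8 + N
z(T) = 8 (z(T) = -9 + (19 - 2) = -9 + 17 = 8)
d = I (d = sqrt(-11 + (8 + 2)) = sqrt(-11 + 10) = sqrt(-1) = I ≈ 1.0*I)
g = -49/20 ≈ -2.4500
F(o, v) = -209/20 (F(o, v) = -8 - 49/20 = -209/20)
F(43, d)/(-1597) + z(-54)/(-2255) = -209/20/(-1597) + 8/(-2255) = -209/20*(-1/1597) + 8*(-1/2255) = 209/31940 - 8/2255 = 8631/2880988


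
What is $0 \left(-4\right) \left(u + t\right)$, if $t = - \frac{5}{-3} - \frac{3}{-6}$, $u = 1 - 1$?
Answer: $0$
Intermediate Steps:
$u = 0$ ($u = 1 - 1 = 0$)
$t = \frac{13}{6}$ ($t = \left(-5\right) \left(- \frac{1}{3}\right) - - \frac{1}{2} = \frac{5}{3} + \frac{1}{2} = \frac{13}{6} \approx 2.1667$)
$0 \left(-4\right) \left(u + t\right) = 0 \left(-4\right) \left(0 + \frac{13}{6}\right) = 0 \cdot \frac{13}{6} = 0$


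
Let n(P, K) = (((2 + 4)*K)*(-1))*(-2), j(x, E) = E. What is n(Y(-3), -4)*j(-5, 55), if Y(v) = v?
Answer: -2640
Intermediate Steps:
n(P, K) = 12*K (n(P, K) = ((6*K)*(-1))*(-2) = -6*K*(-2) = 12*K)
n(Y(-3), -4)*j(-5, 55) = (12*(-4))*55 = -48*55 = -2640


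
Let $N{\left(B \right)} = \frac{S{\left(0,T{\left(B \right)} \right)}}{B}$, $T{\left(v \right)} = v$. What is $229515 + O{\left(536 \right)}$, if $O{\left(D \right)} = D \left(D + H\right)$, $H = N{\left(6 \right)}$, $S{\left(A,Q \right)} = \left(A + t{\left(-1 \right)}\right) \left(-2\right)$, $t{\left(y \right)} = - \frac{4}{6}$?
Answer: $\frac{4652371}{9} \approx 5.1693 \cdot 10^{5}$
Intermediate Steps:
$t{\left(y \right)} = - \frac{2}{3}$ ($t{\left(y \right)} = \left(-4\right) \frac{1}{6} = - \frac{2}{3}$)
$S{\left(A,Q \right)} = \frac{4}{3} - 2 A$ ($S{\left(A,Q \right)} = \left(A - \frac{2}{3}\right) \left(-2\right) = \left(- \frac{2}{3} + A\right) \left(-2\right) = \frac{4}{3} - 2 A$)
$N{\left(B \right)} = \frac{4}{3 B}$ ($N{\left(B \right)} = \frac{\frac{4}{3} - 0}{B} = \frac{\frac{4}{3} + 0}{B} = \frac{4}{3 B}$)
$H = \frac{2}{9}$ ($H = \frac{4}{3 \cdot 6} = \frac{4}{3} \cdot \frac{1}{6} = \frac{2}{9} \approx 0.22222$)
$O{\left(D \right)} = D \left(\frac{2}{9} + D\right)$ ($O{\left(D \right)} = D \left(D + \frac{2}{9}\right) = D \left(\frac{2}{9} + D\right)$)
$229515 + O{\left(536 \right)} = 229515 + \frac{1}{9} \cdot 536 \left(2 + 9 \cdot 536\right) = 229515 + \frac{1}{9} \cdot 536 \left(2 + 4824\right) = 229515 + \frac{1}{9} \cdot 536 \cdot 4826 = 229515 + \frac{2586736}{9} = \frac{4652371}{9}$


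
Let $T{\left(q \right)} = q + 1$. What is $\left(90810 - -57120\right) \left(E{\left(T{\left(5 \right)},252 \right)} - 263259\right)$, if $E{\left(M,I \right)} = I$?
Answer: $-38906625510$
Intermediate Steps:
$T{\left(q \right)} = 1 + q$
$\left(90810 - -57120\right) \left(E{\left(T{\left(5 \right)},252 \right)} - 263259\right) = \left(90810 - -57120\right) \left(252 - 263259\right) = \left(90810 + 57120\right) \left(-263007\right) = 147930 \left(-263007\right) = -38906625510$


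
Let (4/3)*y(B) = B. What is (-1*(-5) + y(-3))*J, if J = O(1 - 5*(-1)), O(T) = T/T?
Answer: 11/4 ≈ 2.7500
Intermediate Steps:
y(B) = 3*B/4
O(T) = 1
J = 1
(-1*(-5) + y(-3))*J = (-1*(-5) + (¾)*(-3))*1 = (5 - 9/4)*1 = (11/4)*1 = 11/4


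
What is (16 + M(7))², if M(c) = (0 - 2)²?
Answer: 400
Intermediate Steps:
M(c) = 4 (M(c) = (-2)² = 4)
(16 + M(7))² = (16 + 4)² = 20² = 400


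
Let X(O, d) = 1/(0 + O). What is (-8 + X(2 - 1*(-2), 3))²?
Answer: 961/16 ≈ 60.063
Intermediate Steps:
X(O, d) = 1/O
(-8 + X(2 - 1*(-2), 3))² = (-8 + 1/(2 - 1*(-2)))² = (-8 + 1/(2 + 2))² = (-8 + 1/4)² = (-8 + ¼)² = (-31/4)² = 961/16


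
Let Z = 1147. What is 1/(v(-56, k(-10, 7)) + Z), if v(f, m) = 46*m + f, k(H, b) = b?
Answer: 1/1413 ≈ 0.00070771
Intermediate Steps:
v(f, m) = f + 46*m
1/(v(-56, k(-10, 7)) + Z) = 1/((-56 + 46*7) + 1147) = 1/((-56 + 322) + 1147) = 1/(266 + 1147) = 1/1413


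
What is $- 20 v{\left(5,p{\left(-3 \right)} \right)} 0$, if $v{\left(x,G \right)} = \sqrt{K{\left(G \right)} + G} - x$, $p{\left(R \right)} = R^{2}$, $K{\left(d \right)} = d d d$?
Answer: $0$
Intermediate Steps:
$K{\left(d \right)} = d^{3}$ ($K{\left(d \right)} = d^{2} d = d^{3}$)
$v{\left(x,G \right)} = \sqrt{G + G^{3}} - x$ ($v{\left(x,G \right)} = \sqrt{G^{3} + G} - x = \sqrt{G + G^{3}} - x$)
$- 20 v{\left(5,p{\left(-3 \right)} \right)} 0 = - 20 \left(\sqrt{\left(-3\right)^{2} + \left(\left(-3\right)^{2}\right)^{3}} - 5\right) 0 = - 20 \left(\sqrt{9 + 9^{3}} - 5\right) 0 = - 20 \left(\sqrt{9 + 729} - 5\right) 0 = - 20 \left(\sqrt{738} - 5\right) 0 = - 20 \left(3 \sqrt{82} - 5\right) 0 = - 20 \left(-5 + 3 \sqrt{82}\right) 0 = \left(100 - 60 \sqrt{82}\right) 0 = 0$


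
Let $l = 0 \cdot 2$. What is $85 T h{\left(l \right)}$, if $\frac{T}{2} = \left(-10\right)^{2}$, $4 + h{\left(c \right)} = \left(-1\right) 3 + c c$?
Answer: $-119000$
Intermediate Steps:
$l = 0$
$h{\left(c \right)} = -7 + c^{2}$ ($h{\left(c \right)} = -4 + \left(\left(-1\right) 3 + c c\right) = -4 + \left(-3 + c^{2}\right) = -7 + c^{2}$)
$T = 200$ ($T = 2 \left(-10\right)^{2} = 2 \cdot 100 = 200$)
$85 T h{\left(l \right)} = 85 \cdot 200 \left(-7 + 0^{2}\right) = 17000 \left(-7 + 0\right) = 17000 \left(-7\right) = -119000$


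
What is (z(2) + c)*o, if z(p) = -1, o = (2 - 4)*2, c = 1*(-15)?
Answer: 64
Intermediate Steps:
c = -15
o = -4 (o = -2*2 = -4)
(z(2) + c)*o = (-1 - 15)*(-4) = -16*(-4) = 64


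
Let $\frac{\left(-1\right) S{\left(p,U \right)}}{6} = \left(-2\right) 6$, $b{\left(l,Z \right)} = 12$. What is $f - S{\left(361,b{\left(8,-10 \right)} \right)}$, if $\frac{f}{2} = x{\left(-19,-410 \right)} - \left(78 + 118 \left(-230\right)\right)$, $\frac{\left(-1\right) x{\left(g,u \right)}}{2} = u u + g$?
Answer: $-618272$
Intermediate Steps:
$S{\left(p,U \right)} = 72$ ($S{\left(p,U \right)} = - 6 \left(\left(-2\right) 6\right) = \left(-6\right) \left(-12\right) = 72$)
$x{\left(g,u \right)} = - 2 g - 2 u^{2}$ ($x{\left(g,u \right)} = - 2 \left(u u + g\right) = - 2 \left(u^{2} + g\right) = - 2 \left(g + u^{2}\right) = - 2 g - 2 u^{2}$)
$f = -618200$ ($f = 2 \left(\left(\left(-2\right) \left(-19\right) - 2 \left(-410\right)^{2}\right) - \left(78 + 118 \left(-230\right)\right)\right) = 2 \left(\left(38 - 336200\right) - \left(78 - 27140\right)\right) = 2 \left(\left(38 - 336200\right) - -27062\right) = 2 \left(-336162 + 27062\right) = 2 \left(-309100\right) = -618200$)
$f - S{\left(361,b{\left(8,-10 \right)} \right)} = -618200 - 72 = -618272$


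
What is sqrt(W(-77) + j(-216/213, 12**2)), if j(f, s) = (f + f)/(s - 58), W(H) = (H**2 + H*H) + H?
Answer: 9*sqrt(1355657173)/3053 ≈ 108.54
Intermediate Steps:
W(H) = H + 2*H**2 (W(H) = (H**2 + H**2) + H = 2*H**2 + H = H + 2*H**2)
j(f, s) = 2*f/(-58 + s) (j(f, s) = (2*f)/(-58 + s) = 2*f/(-58 + s))
sqrt(W(-77) + j(-216/213, 12**2)) = sqrt(-77*(1 + 2*(-77)) + 2*(-216/213)/(-58 + 12**2)) = sqrt(-77*(1 - 154) + 2*(-216*1/213)/(-58 + 144)) = sqrt(-77*(-153) + 2*(-72/71)/86) = sqrt(11781 + 2*(-72/71)*(1/86)) = sqrt(11781 - 72/3053) = sqrt(35967321/3053) = 9*sqrt(1355657173)/3053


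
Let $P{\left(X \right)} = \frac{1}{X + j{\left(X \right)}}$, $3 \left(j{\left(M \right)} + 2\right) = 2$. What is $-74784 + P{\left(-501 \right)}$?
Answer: $- \frac{112699491}{1507} \approx -74784.0$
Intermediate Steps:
$j{\left(M \right)} = - \frac{4}{3}$ ($j{\left(M \right)} = -2 + \frac{1}{3} \cdot 2 = -2 + \frac{2}{3} = - \frac{4}{3}$)
$P{\left(X \right)} = \frac{1}{- \frac{4}{3} + X}$ ($P{\left(X \right)} = \frac{1}{X - \frac{4}{3}} = \frac{1}{- \frac{4}{3} + X}$)
$-74784 + P{\left(-501 \right)} = -74784 + \frac{3}{-4 + 3 \left(-501\right)} = -74784 + \frac{3}{-4 - 1503} = -74784 + \frac{3}{-1507} = -74784 + 3 \left(- \frac{1}{1507}\right) = -74784 - \frac{3}{1507} = - \frac{112699491}{1507}$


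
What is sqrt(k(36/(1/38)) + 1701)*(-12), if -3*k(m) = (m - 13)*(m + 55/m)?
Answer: -I*sqrt(288291538074)/57 ≈ -9419.8*I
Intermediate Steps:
k(m) = -(-13 + m)*(m + 55/m)/3 (k(m) = -(m - 13)*(m + 55/m)/3 = -(-13 + m)*(m + 55/m)/3)
sqrt(k(36/(1/38)) + 1701)*(-12) = sqrt((715 - 36/(1/38)*(55 + (36/(1/38))**2 - 468/(1/38)))/(3*((36/(1/38)))) + 1701)*(-12) = sqrt((715 - 36/(1/38)*(55 + (36/(1/38))**2 - 468/1/38))/(3*((36/(1/38)))) + 1701)*(-12) = sqrt((715 - 36*38*(55 + (36*38)**2 - 468*38))/(3*((36*38))) + 1701)*(-12) = sqrt((1/3)*(715 - 1*1368*(55 + 1368**2 - 13*1368))/1368 + 1701)*(-12) = sqrt((1/3)*(1/1368)*(715 - 1*1368*(55 + 1871424 - 17784)) + 1701)*(-12) = sqrt((1/3)*(1/1368)*(715 - 1*1368*1853695) + 1701)*(-12) = sqrt((1/3)*(1/1368)*(715 - 2535854760) + 1701)*(-12) = sqrt((1/3)*(1/1368)*(-2535854045) + 1701)*(-12) = sqrt(-2535854045/4104 + 1701)*(-12) = sqrt(-2528873141/4104)*(-12) = (I*sqrt(288291538074)/684)*(-12) = -I*sqrt(288291538074)/57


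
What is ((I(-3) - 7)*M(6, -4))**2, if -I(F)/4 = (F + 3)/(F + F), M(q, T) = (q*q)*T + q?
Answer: 933156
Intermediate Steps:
M(q, T) = q + T*q**2 (M(q, T) = q**2*T + q = T*q**2 + q = q + T*q**2)
I(F) = -2*(3 + F)/F (I(F) = -4*(F + 3)/(F + F) = -4*(3 + F)/(2*F) = -4*(3 + F)*1/(2*F) = -2*(3 + F)/F)
((I(-3) - 7)*M(6, -4))**2 = (((-2 - 6/(-3)) - 7)*(6*(1 - 4*6)))**2 = (((-2 - 6*(-1/3)) - 7)*(6*(1 - 24)))**2 = (((-2 + 2) - 7)*(6*(-23)))**2 = ((0 - 7)*(-138))**2 = (-7*(-138))**2 = 966**2 = 933156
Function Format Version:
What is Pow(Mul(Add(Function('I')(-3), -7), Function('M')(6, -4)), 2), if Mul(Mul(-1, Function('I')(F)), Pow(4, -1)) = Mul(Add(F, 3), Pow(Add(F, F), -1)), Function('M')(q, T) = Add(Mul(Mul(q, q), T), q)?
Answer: 933156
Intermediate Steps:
Function('M')(q, T) = Add(q, Mul(T, Pow(q, 2))) (Function('M')(q, T) = Add(Mul(Pow(q, 2), T), q) = Add(Mul(T, Pow(q, 2)), q) = Add(q, Mul(T, Pow(q, 2))))
Function('I')(F) = Mul(-2, Pow(F, -1), Add(3, F)) (Function('I')(F) = Mul(-4, Mul(Add(F, 3), Pow(Add(F, F), -1))) = Mul(-4, Mul(Add(3, F), Pow(Mul(2, F), -1))) = Mul(-4, Mul(Add(3, F), Mul(Rational(1, 2), Pow(F, -1)))) = Mul(-4, Mul(Rational(1, 2), Pow(F, -1), Add(3, F))) = Mul(-2, Pow(F, -1), Add(3, F)))
Pow(Mul(Add(Function('I')(-3), -7), Function('M')(6, -4)), 2) = Pow(Mul(Add(Add(-2, Mul(-6, Pow(-3, -1))), -7), Mul(6, Add(1, Mul(-4, 6)))), 2) = Pow(Mul(Add(Add(-2, Mul(-6, Rational(-1, 3))), -7), Mul(6, Add(1, -24))), 2) = Pow(Mul(Add(Add(-2, 2), -7), Mul(6, -23)), 2) = Pow(Mul(Add(0, -7), -138), 2) = Pow(Mul(-7, -138), 2) = Pow(966, 2) = 933156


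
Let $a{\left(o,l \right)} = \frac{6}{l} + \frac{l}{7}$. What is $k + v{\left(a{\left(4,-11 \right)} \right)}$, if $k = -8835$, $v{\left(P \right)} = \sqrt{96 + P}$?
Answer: $-8835 + \frac{\sqrt{556633}}{77} \approx -8825.3$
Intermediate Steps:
$a{\left(o,l \right)} = \frac{6}{l} + \frac{l}{7}$ ($a{\left(o,l \right)} = \frac{6}{l} + l \frac{1}{7} = \frac{6}{l} + \frac{l}{7}$)
$k + v{\left(a{\left(4,-11 \right)} \right)} = -8835 + \sqrt{96 + \left(\frac{6}{-11} + \frac{1}{7} \left(-11\right)\right)} = -8835 + \sqrt{96 + \left(6 \left(- \frac{1}{11}\right) - \frac{11}{7}\right)} = -8835 + \sqrt{96 - \frac{163}{77}} = -8835 + \sqrt{\frac{7229}{77}} = -8835 + \frac{\sqrt{556633}}{77}$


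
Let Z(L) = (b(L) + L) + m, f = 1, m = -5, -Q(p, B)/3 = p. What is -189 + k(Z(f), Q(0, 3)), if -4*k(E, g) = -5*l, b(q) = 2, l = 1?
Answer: -751/4 ≈ -187.75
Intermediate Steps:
Q(p, B) = -3*p
Z(L) = -3 + L (Z(L) = (2 + L) - 5 = -3 + L)
k(E, g) = 5/4 (k(E, g) = -(-5)/4 = -¼*(-5) = 5/4)
-189 + k(Z(f), Q(0, 3)) = -189 + 5/4 = -751/4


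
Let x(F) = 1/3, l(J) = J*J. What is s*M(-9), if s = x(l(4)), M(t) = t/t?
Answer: ⅓ ≈ 0.33333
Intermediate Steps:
M(t) = 1
l(J) = J²
x(F) = ⅓
s = ⅓ ≈ 0.33333
s*M(-9) = (⅓)*1 = ⅓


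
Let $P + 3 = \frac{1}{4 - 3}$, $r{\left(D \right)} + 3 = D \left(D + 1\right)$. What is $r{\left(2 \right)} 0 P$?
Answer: $0$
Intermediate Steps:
$r{\left(D \right)} = -3 + D \left(1 + D\right)$ ($r{\left(D \right)} = -3 + D \left(D + 1\right) = -3 + D \left(1 + D\right)$)
$P = -2$ ($P = -3 + \frac{1}{4 - 3} = -3 + 1^{-1} = -3 + 1 = -2$)
$r{\left(2 \right)} 0 P = \left(-3 + 2 + 2^{2}\right) 0 \left(-2\right) = \left(-3 + 2 + 4\right) 0 \left(-2\right) = 3 \cdot 0 \left(-2\right) = 0 \left(-2\right) = 0$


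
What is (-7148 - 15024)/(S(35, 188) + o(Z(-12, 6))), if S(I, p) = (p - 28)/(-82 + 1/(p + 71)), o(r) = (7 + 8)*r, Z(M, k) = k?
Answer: -235433382/934945 ≈ -251.82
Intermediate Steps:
o(r) = 15*r
S(I, p) = (-28 + p)/(-82 + 1/(71 + p))
(-7148 - 15024)/(S(35, 188) + o(Z(-12, 6))) = (-7148 - 15024)/((1988 - 1*188**2 - 43*188)/(5821 + 82*188) + 15*6) = -22172/((1988 - 1*35344 - 8084)/(5821 + 15416) + 90) = -22172/((1988 - 35344 - 8084)/21237 + 90) = -22172/((1/21237)*(-41440) + 90) = -22172/(-41440/21237 + 90) = -22172/1869890/21237 = -22172*21237/1869890 = -235433382/934945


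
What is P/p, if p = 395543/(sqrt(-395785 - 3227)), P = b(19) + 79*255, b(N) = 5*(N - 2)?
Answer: 40460*I*sqrt(99753)/395543 ≈ 32.307*I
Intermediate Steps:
b(N) = -10 + 5*N (b(N) = 5*(-2 + N) = -10 + 5*N)
P = 20230 (P = (-10 + 5*19) + 79*255 = (-10 + 95) + 20145 = 85 + 20145 = 20230)
p = -395543*I*sqrt(99753)/199506 (p = 395543/(sqrt(-399012)) = 395543/((2*I*sqrt(99753))) = 395543*(-I*sqrt(99753)/199506) = -395543*I*sqrt(99753)/199506 ≈ -626.18*I)
P/p = 20230/((-395543*I*sqrt(99753)/199506)) = 20230*(2*I*sqrt(99753)/395543) = 40460*I*sqrt(99753)/395543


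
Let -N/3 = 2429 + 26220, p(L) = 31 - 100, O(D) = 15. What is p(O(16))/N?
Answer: 23/28649 ≈ 0.00080282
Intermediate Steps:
p(L) = -69
N = -85947 (N = -3*(2429 + 26220) = -3*28649 = -85947)
p(O(16))/N = -69/(-85947) = -69*(-1/85947) = 23/28649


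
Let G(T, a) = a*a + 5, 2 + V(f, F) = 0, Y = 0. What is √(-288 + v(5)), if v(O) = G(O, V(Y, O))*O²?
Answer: 3*I*√7 ≈ 7.9373*I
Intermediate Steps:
V(f, F) = -2 (V(f, F) = -2 + 0 = -2)
G(T, a) = 5 + a² (G(T, a) = a² + 5 = 5 + a²)
v(O) = 9*O² (v(O) = (5 + (-2)²)*O² = (5 + 4)*O² = 9*O²)
√(-288 + v(5)) = √(-288 + 9*5²) = √(-288 + 9*25) = √(-288 + 225) = √(-63) = 3*I*√7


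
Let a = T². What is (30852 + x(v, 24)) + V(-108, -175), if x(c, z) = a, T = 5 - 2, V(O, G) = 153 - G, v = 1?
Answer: 31189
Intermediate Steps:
T = 3
a = 9 (a = 3² = 9)
x(c, z) = 9
(30852 + x(v, 24)) + V(-108, -175) = (30852 + 9) + (153 - 1*(-175)) = 30861 + (153 + 175) = 30861 + 328 = 31189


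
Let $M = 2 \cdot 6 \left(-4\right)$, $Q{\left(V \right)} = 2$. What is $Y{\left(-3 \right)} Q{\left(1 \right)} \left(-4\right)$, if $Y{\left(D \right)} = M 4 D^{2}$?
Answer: $13824$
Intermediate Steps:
$M = -48$ ($M = 12 \left(-4\right) = -48$)
$Y{\left(D \right)} = - 192 D^{2}$ ($Y{\left(D \right)} = \left(-48\right) 4 D^{2} = - 192 D^{2}$)
$Y{\left(-3 \right)} Q{\left(1 \right)} \left(-4\right) = - 192 \left(-3\right)^{2} \cdot 2 \left(-4\right) = \left(-192\right) 9 \cdot 2 \left(-4\right) = \left(-1728\right) 2 \left(-4\right) = \left(-3456\right) \left(-4\right) = 13824$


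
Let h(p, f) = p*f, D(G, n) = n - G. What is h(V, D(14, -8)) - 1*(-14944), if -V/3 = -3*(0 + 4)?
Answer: 14152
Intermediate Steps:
V = 36 (V = -(-9)*(0 + 4) = -(-9)*4 = -3*(-12) = 36)
h(p, f) = f*p
h(V, D(14, -8)) - 1*(-14944) = (-8 - 1*14)*36 - 1*(-14944) = (-8 - 14)*36 + 14944 = -22*36 + 14944 = -792 + 14944 = 14152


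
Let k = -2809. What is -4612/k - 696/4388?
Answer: 4570598/3081473 ≈ 1.4833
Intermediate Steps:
-4612/k - 696/4388 = -4612/(-2809) - 696/4388 = -4612*(-1/2809) - 696*1/4388 = 4612/2809 - 174/1097 = 4570598/3081473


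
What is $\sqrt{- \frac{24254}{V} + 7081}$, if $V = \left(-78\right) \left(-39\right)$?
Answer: $\frac{\sqrt{10758074}}{39} \approx 84.101$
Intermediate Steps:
$V = 3042$
$\sqrt{- \frac{24254}{V} + 7081} = \sqrt{- \frac{24254}{3042} + 7081} = \sqrt{\left(-24254\right) \frac{1}{3042} + 7081} = \sqrt{- \frac{12127}{1521} + 7081} = \sqrt{\frac{10758074}{1521}} = \frac{\sqrt{10758074}}{39}$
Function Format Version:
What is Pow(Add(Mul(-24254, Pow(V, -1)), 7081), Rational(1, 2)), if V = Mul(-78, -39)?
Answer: Mul(Rational(1, 39), Pow(10758074, Rational(1, 2))) ≈ 84.101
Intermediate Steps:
V = 3042
Pow(Add(Mul(-24254, Pow(V, -1)), 7081), Rational(1, 2)) = Pow(Add(Mul(-24254, Pow(3042, -1)), 7081), Rational(1, 2)) = Pow(Add(Mul(-24254, Rational(1, 3042)), 7081), Rational(1, 2)) = Pow(Add(Rational(-12127, 1521), 7081), Rational(1, 2)) = Pow(Rational(10758074, 1521), Rational(1, 2)) = Mul(Rational(1, 39), Pow(10758074, Rational(1, 2)))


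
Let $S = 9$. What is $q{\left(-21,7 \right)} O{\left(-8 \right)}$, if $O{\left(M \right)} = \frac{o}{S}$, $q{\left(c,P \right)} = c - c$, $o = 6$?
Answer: $0$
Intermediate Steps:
$q{\left(c,P \right)} = 0$
$O{\left(M \right)} = \frac{2}{3}$ ($O{\left(M \right)} = \frac{6}{9} = 6 \cdot \frac{1}{9} = \frac{2}{3}$)
$q{\left(-21,7 \right)} O{\left(-8 \right)} = 0 \cdot \frac{2}{3} = 0$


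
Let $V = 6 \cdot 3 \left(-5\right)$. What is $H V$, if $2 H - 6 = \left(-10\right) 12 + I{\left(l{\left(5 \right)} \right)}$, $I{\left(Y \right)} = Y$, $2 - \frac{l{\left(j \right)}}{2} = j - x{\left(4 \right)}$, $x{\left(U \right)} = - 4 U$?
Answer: $6840$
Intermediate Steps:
$l{\left(j \right)} = -28 - 2 j$ ($l{\left(j \right)} = 4 - 2 \left(j - \left(-4\right) 4\right) = 4 - 2 \left(j - -16\right) = 4 - 2 \left(j + 16\right) = 4 - 2 \left(16 + j\right) = 4 - \left(32 + 2 j\right) = -28 - 2 j$)
$V = -90$ ($V = 18 \left(-5\right) = -90$)
$H = -76$ ($H = 3 + \frac{\left(-10\right) 12 - 38}{2} = 3 + \frac{-120 - 38}{2} = 3 + \frac{1}{2} \left(-158\right) = 3 - 79 = -76$)
$H V = \left(-76\right) \left(-90\right) = 6840$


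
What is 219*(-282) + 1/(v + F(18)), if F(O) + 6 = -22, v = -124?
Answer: -9387217/152 ≈ -61758.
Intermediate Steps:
F(O) = -28 (F(O) = -6 - 22 = -28)
219*(-282) + 1/(v + F(18)) = 219*(-282) + 1/(-124 - 28) = -61758 + 1/(-152) = -61758 - 1/152 = -9387217/152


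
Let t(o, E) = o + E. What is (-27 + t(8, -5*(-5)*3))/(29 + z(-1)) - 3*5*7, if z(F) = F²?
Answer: -1547/15 ≈ -103.13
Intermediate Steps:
t(o, E) = E + o
(-27 + t(8, -5*(-5)*3))/(29 + z(-1)) - 3*5*7 = (-27 + (-5*(-5)*3 + 8))/(29 + (-1)²) - 3*5*7 = (-27 + (25*3 + 8))/(29 + 1) - 15*7 = (-27 + (75 + 8))/30 - 105 = (-27 + 83)*(1/30) - 105 = 56*(1/30) - 105 = 28/15 - 105 = -1547/15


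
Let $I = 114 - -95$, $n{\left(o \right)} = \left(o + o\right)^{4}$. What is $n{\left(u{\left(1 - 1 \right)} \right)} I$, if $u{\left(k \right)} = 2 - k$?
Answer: $53504$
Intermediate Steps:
$n{\left(o \right)} = 16 o^{4}$ ($n{\left(o \right)} = \left(2 o\right)^{4} = 16 o^{4}$)
$I = 209$ ($I = 114 + 95 = 209$)
$n{\left(u{\left(1 - 1 \right)} \right)} I = 16 \left(2 - \left(1 - 1\right)\right)^{4} \cdot 209 = 16 \left(2 - 0\right)^{4} \cdot 209 = 16 \left(2 + 0\right)^{4} \cdot 209 = 16 \cdot 2^{4} \cdot 209 = 16 \cdot 16 \cdot 209 = 256 \cdot 209 = 53504$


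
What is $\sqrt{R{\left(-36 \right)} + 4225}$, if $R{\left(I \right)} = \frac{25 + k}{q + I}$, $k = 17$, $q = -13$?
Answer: $\frac{\sqrt{206983}}{7} \approx 64.993$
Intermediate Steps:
$R{\left(I \right)} = \frac{42}{-13 + I}$ ($R{\left(I \right)} = \frac{25 + 17}{-13 + I} = \frac{42}{-13 + I}$)
$\sqrt{R{\left(-36 \right)} + 4225} = \sqrt{\frac{42}{-13 - 36} + 4225} = \sqrt{\frac{42}{-49} + 4225} = \sqrt{42 \left(- \frac{1}{49}\right) + 4225} = \sqrt{- \frac{6}{7} + 4225} = \sqrt{\frac{29569}{7}} = \frac{\sqrt{206983}}{7}$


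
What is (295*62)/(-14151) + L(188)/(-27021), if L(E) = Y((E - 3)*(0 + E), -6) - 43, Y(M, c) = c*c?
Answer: -164705011/127458057 ≈ -1.2922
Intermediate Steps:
Y(M, c) = c**2
L(E) = -7 (L(E) = (-6)**2 - 43 = 36 - 43 = -7)
(295*62)/(-14151) + L(188)/(-27021) = (295*62)/(-14151) - 7/(-27021) = 18290*(-1/14151) - 7*(-1/27021) = -18290/14151 + 7/27021 = -164705011/127458057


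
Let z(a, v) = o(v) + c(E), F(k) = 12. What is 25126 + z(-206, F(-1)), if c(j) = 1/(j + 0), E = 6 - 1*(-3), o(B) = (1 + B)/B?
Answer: 904579/36 ≈ 25127.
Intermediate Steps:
o(B) = (1 + B)/B
E = 9 (E = 6 + 3 = 9)
c(j) = 1/j
z(a, v) = 1/9 + (1 + v)/v (z(a, v) = (1 + v)/v + 1/9 = 1/9 + (1 + v)/v)
25126 + z(-206, F(-1)) = 25126 + (10/9 + 1/12) = 25126 + 43/36 = 904579/36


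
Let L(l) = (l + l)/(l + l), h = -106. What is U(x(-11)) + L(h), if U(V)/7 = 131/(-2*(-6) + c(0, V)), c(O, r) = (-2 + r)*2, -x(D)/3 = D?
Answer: 991/74 ≈ 13.392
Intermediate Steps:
x(D) = -3*D
c(O, r) = -4 + 2*r
U(V) = 917/(8 + 2*V) (U(V) = 7*(131/(-2*(-6) + (-4 + 2*V))) = 7*(131/(12 + (-4 + 2*V))) = 7*(131/(8 + 2*V)) = 917/(8 + 2*V))
L(l) = 1 (L(l) = (2*l)/((2*l)) = (2*l)*(1/(2*l)) = 1)
U(x(-11)) + L(h) = 917/(2*(4 - 3*(-11))) + 1 = 917/(2*(4 + 33)) + 1 = (917/2)/37 + 1 = (917/2)*(1/37) + 1 = 917/74 + 1 = 991/74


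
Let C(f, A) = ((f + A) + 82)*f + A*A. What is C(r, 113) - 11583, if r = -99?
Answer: -8318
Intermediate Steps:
C(f, A) = A**2 + f*(82 + A + f) (C(f, A) = ((A + f) + 82)*f + A**2 = (82 + A + f)*f + A**2 = f*(82 + A + f) + A**2 = A**2 + f*(82 + A + f))
C(r, 113) - 11583 = (113**2 + (-99)**2 + 82*(-99) + 113*(-99)) - 11583 = (12769 + 9801 - 8118 - 11187) - 11583 = 3265 - 11583 = -8318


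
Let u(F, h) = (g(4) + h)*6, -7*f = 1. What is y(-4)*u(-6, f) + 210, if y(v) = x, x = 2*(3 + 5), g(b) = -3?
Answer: -642/7 ≈ -91.714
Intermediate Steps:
x = 16 (x = 2*8 = 16)
f = -1/7 (f = -1/7*1 = -1/7 ≈ -0.14286)
y(v) = 16
u(F, h) = -18 + 6*h (u(F, h) = (-3 + h)*6 = -18 + 6*h)
y(-4)*u(-6, f) + 210 = 16*(-18 + 6*(-1/7)) + 210 = 16*(-18 - 6/7) + 210 = 16*(-132/7) + 210 = -2112/7 + 210 = -642/7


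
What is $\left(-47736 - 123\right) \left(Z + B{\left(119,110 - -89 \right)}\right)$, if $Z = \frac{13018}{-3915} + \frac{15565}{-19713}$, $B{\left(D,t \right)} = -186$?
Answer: $\frac{78022774353629}{8575155} \approx 9.0987 \cdot 10^{6}$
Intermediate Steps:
$Z = - \frac{105853603}{25725465}$ ($Z = 13018 \left(- \frac{1}{3915}\right) + 15565 \left(- \frac{1}{19713}\right) = - \frac{13018}{3915} - \frac{15565}{19713} = - \frac{105853603}{25725465} \approx -4.1147$)
$\left(-47736 - 123\right) \left(Z + B{\left(119,110 - -89 \right)}\right) = \left(-47736 - 123\right) \left(- \frac{105853603}{25725465} - 186\right) = \left(-47859\right) \left(- \frac{4890790093}{25725465}\right) = \frac{78022774353629}{8575155}$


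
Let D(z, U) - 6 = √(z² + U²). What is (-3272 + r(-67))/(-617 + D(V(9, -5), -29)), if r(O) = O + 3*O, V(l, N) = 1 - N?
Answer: 180245/31037 + 295*√877/31037 ≈ 6.0889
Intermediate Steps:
D(z, U) = 6 + √(U² + z²) (D(z, U) = 6 + √(z² + U²) = 6 + √(U² + z²))
r(O) = 4*O
(-3272 + r(-67))/(-617 + D(V(9, -5), -29)) = (-3272 + 4*(-67))/(-617 + (6 + √((-29)² + (1 - 1*(-5))²))) = (-3272 - 268)/(-617 + (6 + √(841 + (1 + 5)²))) = -3540/(-617 + (6 + √(841 + 6²))) = -3540/(-617 + (6 + √(841 + 36))) = -3540/(-617 + (6 + √877)) = -3540/(-611 + √877)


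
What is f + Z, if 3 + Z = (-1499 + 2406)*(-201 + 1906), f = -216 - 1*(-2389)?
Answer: 1548605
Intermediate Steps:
f = 2173 (f = -216 + 2389 = 2173)
Z = 1546432 (Z = -3 + (-1499 + 2406)*(-201 + 1906) = -3 + 907*1705 = -3 + 1546435 = 1546432)
f + Z = 2173 + 1546432 = 1548605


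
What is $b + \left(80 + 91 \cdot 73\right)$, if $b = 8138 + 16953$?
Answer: $31814$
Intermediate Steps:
$b = 25091$
$b + \left(80 + 91 \cdot 73\right) = 25091 + \left(80 + 91 \cdot 73\right) = 25091 + \left(80 + 6643\right) = 25091 + 6723 = 31814$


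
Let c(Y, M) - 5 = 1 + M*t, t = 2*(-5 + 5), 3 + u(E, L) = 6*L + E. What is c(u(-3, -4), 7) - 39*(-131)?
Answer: 5115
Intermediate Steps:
u(E, L) = -3 + E + 6*L (u(E, L) = -3 + (6*L + E) = -3 + (E + 6*L) = -3 + E + 6*L)
t = 0 (t = 2*0 = 0)
c(Y, M) = 6 (c(Y, M) = 5 + (1 + M*0) = 5 + (1 + 0) = 5 + 1 = 6)
c(u(-3, -4), 7) - 39*(-131) = 6 - 39*(-131) = 6 + 5109 = 5115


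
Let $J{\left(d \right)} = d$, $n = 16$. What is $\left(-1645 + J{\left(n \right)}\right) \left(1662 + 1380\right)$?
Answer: $-4955418$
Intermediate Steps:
$\left(-1645 + J{\left(n \right)}\right) \left(1662 + 1380\right) = \left(-1645 + 16\right) \left(1662 + 1380\right) = \left(-1629\right) 3042 = -4955418$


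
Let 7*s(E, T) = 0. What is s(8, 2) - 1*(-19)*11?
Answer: 209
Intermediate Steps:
s(E, T) = 0 (s(E, T) = (⅐)*0 = 0)
s(8, 2) - 1*(-19)*11 = 0 - 1*(-19)*11 = 0 + 19*11 = 0 + 209 = 209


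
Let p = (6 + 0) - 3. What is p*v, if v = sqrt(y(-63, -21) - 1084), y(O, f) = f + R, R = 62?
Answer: 3*I*sqrt(1043) ≈ 96.886*I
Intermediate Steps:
p = 3 (p = 6 - 3 = 3)
y(O, f) = 62 + f (y(O, f) = f + 62 = 62 + f)
v = I*sqrt(1043) (v = sqrt((62 - 21) - 1084) = sqrt(41 - 1084) = sqrt(-1043) = I*sqrt(1043) ≈ 32.296*I)
p*v = 3*(I*sqrt(1043)) = 3*I*sqrt(1043)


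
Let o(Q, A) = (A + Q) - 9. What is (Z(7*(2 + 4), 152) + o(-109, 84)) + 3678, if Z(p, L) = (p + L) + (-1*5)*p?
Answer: 3628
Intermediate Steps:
Z(p, L) = L - 4*p (Z(p, L) = (L + p) - 5*p = L - 4*p)
o(Q, A) = -9 + A + Q
(Z(7*(2 + 4), 152) + o(-109, 84)) + 3678 = ((152 - 28*(2 + 4)) + (-9 + 84 - 109)) + 3678 = ((152 - 28*6) - 34) + 3678 = ((152 - 4*42) - 34) + 3678 = ((152 - 168) - 34) + 3678 = (-16 - 34) + 3678 = -50 + 3678 = 3628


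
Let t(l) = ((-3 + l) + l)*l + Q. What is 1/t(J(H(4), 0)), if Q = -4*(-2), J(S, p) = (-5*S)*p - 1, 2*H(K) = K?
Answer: 1/13 ≈ 0.076923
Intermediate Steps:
H(K) = K/2
J(S, p) = -1 - 5*S*p (J(S, p) = -5*S*p - 1 = -1 - 5*S*p)
Q = 8
t(l) = 8 + l*(-3 + 2*l) (t(l) = ((-3 + l) + l)*l + 8 = (-3 + 2*l)*l + 8 = l*(-3 + 2*l) + 8 = 8 + l*(-3 + 2*l))
1/t(J(H(4), 0)) = 1/(8 - 3*(-1 - 5*(½)*4*0) + 2*(-1 - 5*(½)*4*0)²) = 1/(8 - 3*(-1 - 5*2*0) + 2*(-1 - 5*2*0)²) = 1/(8 - 3*(-1 + 0) + 2*(-1 + 0)²) = 1/(8 - 3*(-1) + 2*(-1)²) = 1/(8 + 3 + 2*1) = 1/(8 + 3 + 2) = 1/13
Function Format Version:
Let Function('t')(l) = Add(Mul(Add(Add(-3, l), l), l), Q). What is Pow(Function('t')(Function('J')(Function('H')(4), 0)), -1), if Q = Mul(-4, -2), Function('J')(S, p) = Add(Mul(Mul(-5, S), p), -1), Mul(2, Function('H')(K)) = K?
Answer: Rational(1, 13) ≈ 0.076923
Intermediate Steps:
Function('H')(K) = Mul(Rational(1, 2), K)
Function('J')(S, p) = Add(-1, Mul(-5, S, p)) (Function('J')(S, p) = Add(Mul(-5, S, p), -1) = Add(-1, Mul(-5, S, p)))
Q = 8
Function('t')(l) = Add(8, Mul(l, Add(-3, Mul(2, l)))) (Function('t')(l) = Add(Mul(Add(Add(-3, l), l), l), 8) = Add(Mul(Add(-3, Mul(2, l)), l), 8) = Add(Mul(l, Add(-3, Mul(2, l))), 8) = Add(8, Mul(l, Add(-3, Mul(2, l)))))
Pow(Function('t')(Function('J')(Function('H')(4), 0)), -1) = Pow(Add(8, Mul(-3, Add(-1, Mul(-5, Mul(Rational(1, 2), 4), 0))), Mul(2, Pow(Add(-1, Mul(-5, Mul(Rational(1, 2), 4), 0)), 2))), -1) = Pow(Add(8, Mul(-3, Add(-1, Mul(-5, 2, 0))), Mul(2, Pow(Add(-1, Mul(-5, 2, 0)), 2))), -1) = Pow(Add(8, Mul(-3, Add(-1, 0)), Mul(2, Pow(Add(-1, 0), 2))), -1) = Pow(Add(8, Mul(-3, -1), Mul(2, Pow(-1, 2))), -1) = Pow(Add(8, 3, Mul(2, 1)), -1) = Pow(Add(8, 3, 2), -1) = Pow(13, -1) = Rational(1, 13)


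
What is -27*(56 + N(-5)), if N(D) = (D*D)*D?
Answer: 1863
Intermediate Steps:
N(D) = D³ (N(D) = D²*D = D³)
-27*(56 + N(-5)) = -27*(56 + (-5)³) = -27*(56 - 125) = -27*(-69) = 1863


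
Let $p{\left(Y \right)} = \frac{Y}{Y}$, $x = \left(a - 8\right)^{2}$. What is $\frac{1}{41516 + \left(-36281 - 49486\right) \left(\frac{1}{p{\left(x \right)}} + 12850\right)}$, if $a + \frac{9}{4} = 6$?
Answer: $- \frac{1}{1102150201} \approx -9.0732 \cdot 10^{-10}$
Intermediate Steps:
$a = \frac{15}{4}$ ($a = - \frac{9}{4} + 6 = \frac{15}{4} \approx 3.75$)
$x = \frac{289}{16}$ ($x = \left(\frac{15}{4} - 8\right)^{2} = \left(- \frac{17}{4}\right)^{2} = \frac{289}{16} \approx 18.063$)
$p{\left(Y \right)} = 1$
$\frac{1}{41516 + \left(-36281 - 49486\right) \left(\frac{1}{p{\left(x \right)}} + 12850\right)} = \frac{1}{41516 + \left(-36281 - 49486\right) \left(1^{-1} + 12850\right)} = \frac{1}{41516 - 85767 \left(1 + 12850\right)} = \frac{1}{41516 - 1102191717} = \frac{1}{-1102150201} = - \frac{1}{1102150201}$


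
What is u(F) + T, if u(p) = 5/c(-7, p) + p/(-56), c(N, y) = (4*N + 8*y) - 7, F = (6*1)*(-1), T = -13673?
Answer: -31775943/2324 ≈ -13673.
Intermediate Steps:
F = -6 (F = 6*(-1) = -6)
c(N, y) = -7 + 4*N + 8*y
u(p) = 5/(-35 + 8*p) - p/56 (u(p) = 5/(-7 + 4*(-7) + 8*p) + p/(-56) = 5/(-7 - 28 + 8*p) + p*(-1/56) = 5/(-35 + 8*p) - p/56)
u(F) + T = (280 - 1*(-6)*(-35 + 8*(-6)))/(56*(-35 + 8*(-6))) - 13673 = (280 - 1*(-6)*(-35 - 48))/(56*(-35 - 48)) - 13673 = (1/56)*(280 - 1*(-6)*(-83))/(-83) - 13673 = (1/56)*(-1/83)*(280 - 498) - 13673 = (1/56)*(-1/83)*(-218) - 13673 = 109/2324 - 13673 = -31775943/2324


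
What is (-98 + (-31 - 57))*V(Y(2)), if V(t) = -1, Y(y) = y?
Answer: 186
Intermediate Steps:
(-98 + (-31 - 57))*V(Y(2)) = (-98 + (-31 - 57))*(-1) = (-98 - 88)*(-1) = -186*(-1) = 186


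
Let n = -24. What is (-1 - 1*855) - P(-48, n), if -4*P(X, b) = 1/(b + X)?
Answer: -246529/288 ≈ -856.00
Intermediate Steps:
P(X, b) = -1/(4*(X + b)) (P(X, b) = -1/(4*(b + X)) = -1/(4*(X + b)))
(-1 - 1*855) - P(-48, n) = (-1 - 1*855) - (-1)/(4*(-48) + 4*(-24)) = (-1 - 855) - (-1)/(-192 - 96) = -856 - (-1)/(-288) = -856 - (-1)*(-1)/288 = -856 - 1*1/288 = -856 - 1/288 = -246529/288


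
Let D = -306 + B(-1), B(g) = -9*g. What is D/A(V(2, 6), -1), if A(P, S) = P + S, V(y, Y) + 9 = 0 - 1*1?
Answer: 27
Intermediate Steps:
V(y, Y) = -10 (V(y, Y) = -9 + (0 - 1*1) = -9 + (0 - 1) = -9 - 1 = -10)
D = -297 (D = -306 - 9*(-1) = -306 + 9 = -297)
D/A(V(2, 6), -1) = -297/(-10 - 1) = -297/(-11) = -297*(-1/11) = 27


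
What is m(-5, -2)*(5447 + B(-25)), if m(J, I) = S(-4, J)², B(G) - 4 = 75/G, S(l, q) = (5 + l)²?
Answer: 5448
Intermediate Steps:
B(G) = 4 + 75/G
m(J, I) = 1 (m(J, I) = ((5 - 4)²)² = (1²)² = 1² = 1)
m(-5, -2)*(5447 + B(-25)) = 1*(5447 + (4 + 75/(-25))) = 1*(5447 + (4 + 75*(-1/25))) = 1*(5447 + (4 - 3)) = 1*(5447 + 1) = 1*5448 = 5448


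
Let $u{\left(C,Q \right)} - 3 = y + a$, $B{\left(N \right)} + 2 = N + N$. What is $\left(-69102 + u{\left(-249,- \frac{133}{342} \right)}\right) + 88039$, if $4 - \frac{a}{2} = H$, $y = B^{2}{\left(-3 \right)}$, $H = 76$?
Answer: $18860$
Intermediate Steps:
$B{\left(N \right)} = -2 + 2 N$ ($B{\left(N \right)} = -2 + \left(N + N\right) = -2 + 2 N$)
$y = 64$ ($y = \left(-2 + 2 \left(-3\right)\right)^{2} = \left(-2 - 6\right)^{2} = \left(-8\right)^{2} = 64$)
$a = -144$ ($a = 8 - 152 = -144$)
$u{\left(C,Q \right)} = -77$ ($u{\left(C,Q \right)} = 3 + \left(64 - 144\right) = 3 - 80 = -77$)
$\left(-69102 + u{\left(-249,- \frac{133}{342} \right)}\right) + 88039 = \left(-69102 - 77\right) + 88039 = -69179 + 88039 = 18860$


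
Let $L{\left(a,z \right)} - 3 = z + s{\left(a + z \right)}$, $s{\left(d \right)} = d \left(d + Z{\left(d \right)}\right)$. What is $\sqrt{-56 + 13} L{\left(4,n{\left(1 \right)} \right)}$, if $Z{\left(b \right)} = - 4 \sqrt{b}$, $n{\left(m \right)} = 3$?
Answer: $i \sqrt{43} \left(55 - 28 \sqrt{7}\right) \approx - 125.12 i$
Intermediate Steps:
$s{\left(d \right)} = d \left(d - 4 \sqrt{d}\right)$
$L{\left(a,z \right)} = 3 + z + \left(a + z\right)^{2} - 4 \left(a + z\right)^{\frac{3}{2}}$ ($L{\left(a,z \right)} = 3 - \left(- z - \left(a + z\right)^{2} + 4 \left(a + z\right)^{\frac{3}{2}}\right) = 3 + \left(z + \left(a + z\right)^{2} - 4 \left(a + z\right)^{\frac{3}{2}}\right) = 3 + z + \left(a + z\right)^{2} - 4 \left(a + z\right)^{\frac{3}{2}}$)
$\sqrt{-56 + 13} L{\left(4,n{\left(1 \right)} \right)} = \sqrt{-56 + 13} \left(3 + 3 + \left(4 + 3\right) \left(4 + 3 - 4 \sqrt{4 + 3}\right)\right) = \sqrt{-43} \left(3 + 3 + 7 \left(4 + 3 - 4 \sqrt{7}\right)\right) = i \sqrt{43} \left(3 + 3 + 7 \left(7 - 4 \sqrt{7}\right)\right) = i \sqrt{43} \left(3 + 3 + \left(49 - 28 \sqrt{7}\right)\right) = i \sqrt{43} \left(55 - 28 \sqrt{7}\right)$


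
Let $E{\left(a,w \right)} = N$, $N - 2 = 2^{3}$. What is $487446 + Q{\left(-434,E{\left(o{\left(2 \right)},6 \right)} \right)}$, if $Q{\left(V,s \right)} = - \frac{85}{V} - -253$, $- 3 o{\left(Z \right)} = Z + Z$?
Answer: $\frac{211661451}{434} \approx 4.877 \cdot 10^{5}$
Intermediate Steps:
$N = 10$ ($N = 2 + 2^{3} = 2 + 8 = 10$)
$o{\left(Z \right)} = - \frac{2 Z}{3}$ ($o{\left(Z \right)} = - \frac{Z + Z}{3} = - \frac{2 Z}{3}$)
$E{\left(a,w \right)} = 10$
$Q{\left(V,s \right)} = 253 - \frac{85}{V}$ ($Q{\left(V,s \right)} = - \frac{85}{V} + 253 = 253 - \frac{85}{V}$)
$487446 + Q{\left(-434,E{\left(o{\left(2 \right)},6 \right)} \right)} = 487446 + \left(253 - \frac{85}{-434}\right) = 487446 + \left(253 - - \frac{85}{434}\right) = 487446 + \left(253 + \frac{85}{434}\right) = 487446 + \frac{109887}{434} = \frac{211661451}{434}$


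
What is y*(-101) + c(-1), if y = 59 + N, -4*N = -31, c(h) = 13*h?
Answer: -27019/4 ≈ -6754.8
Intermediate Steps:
N = 31/4 (N = -¼*(-31) = 31/4 ≈ 7.7500)
y = 267/4 (y = 59 + 31/4 = 267/4 ≈ 66.750)
y*(-101) + c(-1) = (267/4)*(-101) + 13*(-1) = -26967/4 - 13 = -27019/4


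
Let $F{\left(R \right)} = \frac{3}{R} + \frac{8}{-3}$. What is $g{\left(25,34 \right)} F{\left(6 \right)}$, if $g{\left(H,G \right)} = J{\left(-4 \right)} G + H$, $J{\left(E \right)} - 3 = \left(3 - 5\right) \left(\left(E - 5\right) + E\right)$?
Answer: $- \frac{4381}{2} \approx -2190.5$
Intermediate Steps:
$J{\left(E \right)} = 13 - 4 E$ ($J{\left(E \right)} = 3 + \left(3 - 5\right) \left(\left(E - 5\right) + E\right) = 3 - 2 \left(\left(E - 5\right) + E\right) = 3 - 2 \left(\left(-5 + E\right) + E\right) = 3 - 2 \left(-5 + 2 E\right) = 3 - \left(-10 + 4 E\right) = 13 - 4 E$)
$g{\left(H,G \right)} = H + 29 G$ ($g{\left(H,G \right)} = \left(13 - -16\right) G + H = \left(13 + 16\right) G + H = 29 G + H = H + 29 G$)
$F{\left(R \right)} = - \frac{8}{3} + \frac{3}{R}$ ($F{\left(R \right)} = \frac{3}{R} + 8 \left(- \frac{1}{3}\right) = \frac{3}{R} - \frac{8}{3} = - \frac{8}{3} + \frac{3}{R}$)
$g{\left(25,34 \right)} F{\left(6 \right)} = \left(25 + 29 \cdot 34\right) \left(- \frac{8}{3} + \frac{3}{6}\right) = \left(25 + 986\right) \left(- \frac{8}{3} + 3 \cdot \frac{1}{6}\right) = 1011 \left(- \frac{8}{3} + \frac{1}{2}\right) = 1011 \left(- \frac{13}{6}\right) = - \frac{4381}{2}$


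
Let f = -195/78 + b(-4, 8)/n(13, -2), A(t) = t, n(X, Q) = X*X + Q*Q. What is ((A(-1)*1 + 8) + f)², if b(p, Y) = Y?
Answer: 2474329/119716 ≈ 20.668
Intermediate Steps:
n(X, Q) = Q² + X² (n(X, Q) = X² + Q² = Q² + X²)
f = -849/346 (f = -195/78 + 8/((-2)² + 13²) = -195*1/78 + 8/(4 + 169) = -5/2 + 8/173 = -849/346 ≈ -2.4538)
((A(-1)*1 + 8) + f)² = ((-1*1 + 8) - 849/346)² = ((-1 + 8) - 849/346)² = (7 - 849/346)² = (1573/346)² = 2474329/119716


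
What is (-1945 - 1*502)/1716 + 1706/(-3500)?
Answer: -2872999/1501500 ≈ -1.9134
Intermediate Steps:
(-1945 - 1*502)/1716 + 1706/(-3500) = (-1945 - 502)*(1/1716) + 1706*(-1/3500) = -2447*1/1716 - 853/1750 = -2447/1716 - 853/1750 = -2872999/1501500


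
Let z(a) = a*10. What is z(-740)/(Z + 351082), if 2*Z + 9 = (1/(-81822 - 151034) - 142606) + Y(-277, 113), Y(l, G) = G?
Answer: -3446268800/130320654671 ≈ -0.026445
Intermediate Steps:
z(a) = 10*a
Z = -33182445713/465712 (Z = -9/2 + ((1/(-81822 - 151034) - 142606) + 113)/2 = -9/2 + ((1/(-232856) - 142606) + 113)/2 = -9/2 + ((-1/232856 - 142606) + 113)/2 = -9/2 + (-33206662737/232856 + 113)/2 = -9/2 + (½)*(-33180350009/232856) = -9/2 - 33180350009/465712 = -33182445713/465712 ≈ -71251.)
z(-740)/(Z + 351082) = (10*(-740))/(-33182445713/465712 + 351082) = -7400/130320654671/465712 = -7400*465712/130320654671 = -3446268800/130320654671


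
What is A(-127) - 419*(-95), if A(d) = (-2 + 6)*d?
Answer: 39297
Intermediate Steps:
A(d) = 4*d
A(-127) - 419*(-95) = 4*(-127) - 419*(-95) = -508 + 39805 = 39297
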